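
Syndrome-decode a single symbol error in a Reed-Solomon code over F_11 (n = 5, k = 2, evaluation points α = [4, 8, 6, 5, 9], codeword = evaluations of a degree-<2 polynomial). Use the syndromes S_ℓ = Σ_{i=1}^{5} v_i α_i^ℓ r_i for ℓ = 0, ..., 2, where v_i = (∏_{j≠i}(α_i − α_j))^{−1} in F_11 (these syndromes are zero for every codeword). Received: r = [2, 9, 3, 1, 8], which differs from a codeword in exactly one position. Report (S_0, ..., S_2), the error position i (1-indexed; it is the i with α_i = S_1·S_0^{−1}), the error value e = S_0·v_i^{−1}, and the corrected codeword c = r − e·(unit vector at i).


S = (3, 7, 9), error at position 3, error magnitude e = 3, c = [2, 9, 0, 1, 8].

Step 1: column multipliers v_i = (∏_{j≠i}(α_i − α_j))^{−1} mod 11.
  i = 1 (α = 4): (4−8)(4−6)(4−5)(4−9) = (−4)·(−2)·(−1)·(−5) = 40 ≡ 7, so v_1 = 7^{−1} = 8 (mod 11).
  i = 2 (α = 8): (8−4)(8−6)(8−5)(8−9) = 4·2·3·(−1) = −24 ≡ 9, so v_2 = 9^{−1} = 5 (mod 11).
  i = 3 (α = 6): (6−4)(6−8)(6−5)(6−9) = 2·(−2)·1·(−3) = 12 ≡ 1, so v_3 = 1^{−1} = 1 (mod 11).
  i = 4 (α = 5): (5−4)(5−8)(5−6)(5−9) = 1·(−3)·(−1)·(−4) = −12 ≡ 10, so v_4 = 10^{−1} = 10 (mod 11).
  i = 5 (α = 9): (9−4)(9−8)(9−6)(9−5) = 5·1·3·4 = 60 ≡ 5, so v_5 = 5^{−1} = 9 (mod 11).
  v = [8, 5, 1, 10, 9].
Step 2: syndromes of r = [2, 9, 3, 1, 8] (all sums mod 11).
  S_0 = Σ v_i r_i = 8·2 + 5·9 + 1·3 + 10·1 + 9·8 = 146 ≡ 3.
  S_1 = Σ v_i α_i r_i = 8·4·2 + 5·8·9 + 1·6·3 + 10·5·1 + 9·9·8 = 1140 ≡ 7.
  α_i^2 mod 11 = [5, 9, 3, 3, 4].
  S_2 = Σ v_i α_i^2 r_i = 8·5·2 + 5·9·9 + 1·3·3 + 10·3·1 + 9·4·8 = 812 ≡ 9.
  S = (3, 7, 9) ≠ 0, so r is not a codeword (an error is present).
Step 3: locate the error. For a single error e at position i, S_ℓ = v_i·e·α_i^ℓ, so α_err = S_1/S_0.
  S_0^{−1} = 3^{−1} = 4 (mod 11), so α_err = 7·4 = 28 ≡ 6 = α_3. Error position i = 3.
  Consistency check: S_2/S_1 = 9·8 = 72 ≡ 6 = α_err ✓ (single-error assumption holds).
Step 4: error magnitude e = S_0/v_3 = S_0·∏_{j≠3}(α_3 − α_j) = 3·1 = 3 ≡ 3 (mod 11).
Step 5: correct position 3: c_3 = r_3 − e = 3 − 3 ≡ 0 (mod 11). Hence c = [2, 9, 0, 1, 8].
  Check: interpolating c through the α_i gives m(x) = 6 + 10·x (degree < 2) with m(α_i) = c_i for every i, so c is indeed a codeword.


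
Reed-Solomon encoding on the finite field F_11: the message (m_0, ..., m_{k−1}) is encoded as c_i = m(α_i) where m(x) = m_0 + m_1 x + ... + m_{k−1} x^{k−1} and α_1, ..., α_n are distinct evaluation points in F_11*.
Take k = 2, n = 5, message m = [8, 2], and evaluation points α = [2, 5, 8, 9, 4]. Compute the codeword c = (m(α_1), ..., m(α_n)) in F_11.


c = [1, 7, 2, 4, 5]

Message polynomial: m(x) = 8 + 2·x (mod 11).
For each evaluation point α_i, compute m(α_i) mod 11:
  α_1 = 2: Horner steps 2 → 1, so m(2) = 1.
  α_2 = 5: Horner steps 2 → 7, so m(5) = 7.
  α_3 = 8: Horner steps 2 → 2, so m(8) = 2.
  α_4 = 9: Horner steps 2 → 4, so m(9) = 4.
  α_5 = 4: Horner steps 2 → 5, so m(4) = 5.
Codeword c = [1, 7, 2, 4, 5] ∈ F_11^5.


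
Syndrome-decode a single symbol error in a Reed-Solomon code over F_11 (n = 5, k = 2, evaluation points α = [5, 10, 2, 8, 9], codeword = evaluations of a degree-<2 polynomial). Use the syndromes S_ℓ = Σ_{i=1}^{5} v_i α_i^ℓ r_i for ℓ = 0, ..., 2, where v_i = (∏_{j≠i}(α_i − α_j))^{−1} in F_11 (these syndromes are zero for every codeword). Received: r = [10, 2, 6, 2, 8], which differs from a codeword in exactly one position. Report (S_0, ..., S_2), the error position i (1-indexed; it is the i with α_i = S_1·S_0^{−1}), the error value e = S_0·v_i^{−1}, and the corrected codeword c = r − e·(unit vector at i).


S = (7, 1, 8), error at position 4, error magnitude e = 10, c = [10, 2, 6, 3, 8].

Step 1: column multipliers v_i = (∏_{j≠i}(α_i − α_j))^{−1} mod 11.
  i = 1 (α = 5): (5−10)(5−2)(5−8)(5−9) = (−5)·3·(−3)·(−4) = −180 ≡ 7, so v_1 = 7^{−1} = 8 (mod 11).
  i = 2 (α = 10): (10−5)(10−2)(10−8)(10−9) = 5·8·2·1 = 80 ≡ 3, so v_2 = 3^{−1} = 4 (mod 11).
  i = 3 (α = 2): (2−5)(2−10)(2−8)(2−9) = (−3)·(−8)·(−6)·(−7) = 1008 ≡ 7, so v_3 = 7^{−1} = 8 (mod 11).
  i = 4 (α = 8): (8−5)(8−10)(8−2)(8−9) = 3·(−2)·6·(−1) = 36 ≡ 3, so v_4 = 3^{−1} = 4 (mod 11).
  i = 5 (α = 9): (9−5)(9−10)(9−2)(9−8) = 4·(−1)·7·1 = −28 ≡ 5, so v_5 = 5^{−1} = 9 (mod 11).
  v = [8, 4, 8, 4, 9].
Step 2: syndromes of r = [10, 2, 6, 2, 8] (all sums mod 11).
  S_0 = Σ v_i r_i = 8·10 + 4·2 + 8·6 + 4·2 + 9·8 = 216 ≡ 7.
  S_1 = Σ v_i α_i r_i = 8·5·10 + 4·10·2 + 8·2·6 + 4·8·2 + 9·9·8 = 1288 ≡ 1.
  α_i^2 mod 11 = [3, 1, 4, 9, 4].
  S_2 = Σ v_i α_i^2 r_i = 8·3·10 + 4·1·2 + 8·4·6 + 4·9·2 + 9·4·8 = 800 ≡ 8.
  S = (7, 1, 8) ≠ 0, so r is not a codeword (an error is present).
Step 3: locate the error. For a single error e at position i, S_ℓ = v_i·e·α_i^ℓ, so α_err = S_1/S_0.
  S_0^{−1} = 7^{−1} = 8 (mod 11), so α_err = 1·8 = 8 ≡ 8 = α_4. Error position i = 4.
  Consistency check: S_2/S_1 = 8·1 = 8 ≡ 8 = α_err ✓ (single-error assumption holds).
Step 4: error magnitude e = S_0/v_4 = S_0·∏_{j≠4}(α_4 − α_j) = 7·3 = 21 ≡ 10 (mod 11).
Step 5: correct position 4: c_4 = r_4 − e = 2 − 10 ≡ 3 (mod 11). Hence c = [10, 2, 6, 3, 8].
  Check: interpolating c through the α_i gives m(x) = 7 + 5·x (degree < 2) with m(α_i) = c_i for every i, so c is indeed a codeword.


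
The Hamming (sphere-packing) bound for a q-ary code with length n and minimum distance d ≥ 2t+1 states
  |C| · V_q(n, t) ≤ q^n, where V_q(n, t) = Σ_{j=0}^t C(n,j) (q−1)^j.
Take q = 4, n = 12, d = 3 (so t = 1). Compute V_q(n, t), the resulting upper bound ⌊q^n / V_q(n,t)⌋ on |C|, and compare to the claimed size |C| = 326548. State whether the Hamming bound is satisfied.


V_q(n, t) = 37, q^n = 16777216, Hamming bound = 453438, |C| = 326548 ≤ bound (satisfied).

Step 1: Compute V_q(n, t) = Σ_{j=0}^1 C(n, j) (q−1)^j.
  j = 0: C(12,0)·(3)^0 = 1·1 = 1.
  j = 1: C(12,1)·(3)^1 = 12·3 = 36.
  V_q(n, t) = 1 + 36 = 37.
Step 2: q^n = 4^12 = 16777216.
Step 3: Hamming bound ⌊q^n / V_q(n,t)⌋ = ⌊16777216/37⌋ = 453438.
Step 4: Compare |C| = 326548 to 453438: satisfied.
The claimed |C| lies below the Hamming bound.


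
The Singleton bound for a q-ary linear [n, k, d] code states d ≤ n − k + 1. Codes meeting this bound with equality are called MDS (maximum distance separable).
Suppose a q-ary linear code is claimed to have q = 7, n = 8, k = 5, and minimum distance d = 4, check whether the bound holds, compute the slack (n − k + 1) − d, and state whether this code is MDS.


Singleton RHS = n − k + 1 = 4, slack = 0, bound satisfied, MDS.

Singleton bound: d ≤ n − k + 1.
Here n = 8, k = 5, so n − k + 1 = 4.
Given d = 4, check d ≤ 4: YES.
Slack = (n − k + 1) − d = 0.
The code is MDS (slack = 0).
Description: the claimed parameters are [8, 5, 4]_7; such a code would be MDS (meets Singleton bound).


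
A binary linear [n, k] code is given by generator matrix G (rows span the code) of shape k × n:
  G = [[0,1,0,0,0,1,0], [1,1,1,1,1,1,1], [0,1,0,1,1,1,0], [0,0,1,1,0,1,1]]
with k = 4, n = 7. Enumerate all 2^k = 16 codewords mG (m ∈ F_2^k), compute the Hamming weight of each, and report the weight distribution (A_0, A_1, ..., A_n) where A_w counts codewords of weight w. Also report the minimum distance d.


Weight distribution: A_0 = 1, A_2 = 2, A_3 = 5, A_4 = 5, A_5 = 2, A_7 = 1. Minimum distance d = 2.

Enumerate all 2^4 = 16 messages m ∈ F_2^4.
For each, compute codeword c = mG in F_2^7, then tally its weight.
  m = 0000 → c = 0000000, weight = 0.
  m = 1000 → c = 0100010, weight = 2.
  m = 0100 → c = 1111111, weight = 7.
  m = 1100 → c = 1011101, weight = 5.
  m = 0010 → c = 0101110, weight = 4.
  m = 1010 → c = 0001100, weight = 2.
  m = 0110 → c = 1010001, weight = 3.
  m = 1110 → c = 1110011, weight = 5.
  m = 0001 → c = 0011011, weight = 4.
  m = 1001 → c = 0111001, weight = 4.
  m = 0101 → c = 1100100, weight = 3.
  m = 1101 → c = 1000110, weight = 3.
  m = 0011 → c = 0110101, weight = 4.
  m = 1011 → c = 0010111, weight = 4.
  m = 0111 → c = 1001010, weight = 3.
  m = 1111 → c = 1101000, weight = 3.
Tally weights:
  weight 0: 1 codewords.
  weight 2: 2 codewords.
  weight 3: 5 codewords.
  weight 4: 5 codewords.
  weight 5: 2 codewords.
  weight 7: 1 codewords.
Minimum distance d = smallest w > 0 with A_w > 0 = 2.
Sanity: Σ A_w = 16 = 2^4 = 16 ✓.


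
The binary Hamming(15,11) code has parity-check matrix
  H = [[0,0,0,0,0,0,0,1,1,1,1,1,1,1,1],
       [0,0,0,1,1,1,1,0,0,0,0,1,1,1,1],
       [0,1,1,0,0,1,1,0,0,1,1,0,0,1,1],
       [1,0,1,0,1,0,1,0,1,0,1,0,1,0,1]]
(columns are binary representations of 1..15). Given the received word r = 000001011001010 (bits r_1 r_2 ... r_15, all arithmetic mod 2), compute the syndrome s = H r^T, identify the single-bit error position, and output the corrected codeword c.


s = (0, 1, 0, 1)^T, error position = 5, corrected codeword c = 000011011001010

Compute s = H r^T mod 2 one row at a time:
  s_1 = 1 + 1 + 0 + 0 + 1 + 0 + 1 + 0 = 4 ≡ 0 (mod 2).
  s_2 = 0 + 0 + 1 + 0 + 1 + 0 + 1 + 0 = 3 ≡ 1 (mod 2).
  s_3 = 0 + 0 + 1 + 0 + 0 + 0 + 1 + 0 = 2 ≡ 0 (mod 2).
  s_4 = 0 + 0 + 0 + 0 + 1 + 0 + 0 + 0 = 1 ≡ 1 (mod 2).
s = (0, 1, 0, 1)^T — this equals column 5 of H (binary 0101), so error is at position 5.
Correct: flip bit 5 of r = 000001011001010 to get c = 000011011001010.


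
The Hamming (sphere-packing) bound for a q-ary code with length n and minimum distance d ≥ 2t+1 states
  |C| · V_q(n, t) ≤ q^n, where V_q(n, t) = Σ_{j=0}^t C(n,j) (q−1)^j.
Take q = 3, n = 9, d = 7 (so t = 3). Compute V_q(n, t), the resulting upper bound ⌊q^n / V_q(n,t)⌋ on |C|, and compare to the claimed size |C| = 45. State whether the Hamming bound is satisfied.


V_q(n, t) = 835, q^n = 19683, Hamming bound = 23, |C| = 45 > bound (violated).

Step 1: Compute V_q(n, t) = Σ_{j=0}^3 C(n, j) (q−1)^j.
  j = 0: C(9,0)·(2)^0 = 1·1 = 1.
  j = 1: C(9,1)·(2)^1 = 9·2 = 18.
  j = 2: C(9,2)·(2)^2 = 36·4 = 144.
  j = 3: C(9,3)·(2)^3 = 84·8 = 672.
  V_q(n, t) = 1 + 18 + 144 + 672 = 835.
Step 2: q^n = 3^9 = 19683.
Step 3: Hamming bound ⌊q^n / V_q(n,t)⌋ = ⌊19683/835⌋ = 23.
Step 4: Compare |C| = 45 to 23: violated.
The claimed |C| lies above the Hamming bound, so no 3-ary code of length 9 with d ≥ 7 can have 45 codewords.


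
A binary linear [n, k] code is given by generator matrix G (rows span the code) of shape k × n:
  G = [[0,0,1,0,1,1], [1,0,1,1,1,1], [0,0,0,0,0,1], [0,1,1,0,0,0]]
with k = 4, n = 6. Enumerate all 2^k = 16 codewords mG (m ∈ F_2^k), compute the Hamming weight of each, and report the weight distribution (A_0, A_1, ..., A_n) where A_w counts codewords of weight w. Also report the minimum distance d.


Weight distribution: A_0 = 1, A_1 = 1, A_2 = 4, A_3 = 4, A_4 = 3, A_5 = 3. Minimum distance d = 1.

Enumerate all 2^4 = 16 messages m ∈ F_2^4.
For each, compute codeword c = mG in F_2^6, then tally its weight.
  m = 0000 → c = 000000, weight = 0.
  m = 1000 → c = 001011, weight = 3.
  m = 0100 → c = 101111, weight = 5.
  m = 1100 → c = 100100, weight = 2.
  m = 0010 → c = 000001, weight = 1.
  m = 1010 → c = 001010, weight = 2.
  m = 0110 → c = 101110, weight = 4.
  m = 1110 → c = 100101, weight = 3.
  m = 0001 → c = 011000, weight = 2.
  m = 1001 → c = 010011, weight = 3.
  m = 0101 → c = 110111, weight = 5.
  m = 1101 → c = 111100, weight = 4.
  m = 0011 → c = 011001, weight = 3.
  m = 1011 → c = 010010, weight = 2.
  m = 0111 → c = 110110, weight = 4.
  m = 1111 → c = 111101, weight = 5.
Tally weights:
  weight 0: 1 codewords.
  weight 1: 1 codewords.
  weight 2: 4 codewords.
  weight 3: 4 codewords.
  weight 4: 3 codewords.
  weight 5: 3 codewords.
Minimum distance d = smallest w > 0 with A_w > 0 = 1.
Sanity: Σ A_w = 16 = 2^4 = 16 ✓.


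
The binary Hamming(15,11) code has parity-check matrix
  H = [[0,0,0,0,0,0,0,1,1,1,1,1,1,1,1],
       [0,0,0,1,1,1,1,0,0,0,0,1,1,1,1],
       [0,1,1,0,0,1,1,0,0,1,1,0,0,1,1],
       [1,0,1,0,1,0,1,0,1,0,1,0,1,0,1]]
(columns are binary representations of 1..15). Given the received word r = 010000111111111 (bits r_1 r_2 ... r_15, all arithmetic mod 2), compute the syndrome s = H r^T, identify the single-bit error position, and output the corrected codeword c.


s = (0, 1, 0, 1)^T, error position = 5, corrected codeword c = 010010111111111

Compute s = H r^T mod 2 one row at a time:
  s_1 = 1 + 1 + 1 + 1 + 1 + 1 + 1 + 1 = 8 ≡ 0 (mod 2).
  s_2 = 0 + 0 + 0 + 1 + 1 + 1 + 1 + 1 = 5 ≡ 1 (mod 2).
  s_3 = 1 + 0 + 0 + 1 + 1 + 1 + 1 + 1 = 6 ≡ 0 (mod 2).
  s_4 = 0 + 0 + 0 + 1 + 1 + 1 + 1 + 1 = 5 ≡ 1 (mod 2).
s = (0, 1, 0, 1)^T — this equals column 5 of H (binary 0101), so error is at position 5.
Correct: flip bit 5 of r = 010000111111111 to get c = 010010111111111.


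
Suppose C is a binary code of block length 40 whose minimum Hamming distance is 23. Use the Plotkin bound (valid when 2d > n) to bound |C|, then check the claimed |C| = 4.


Plotkin bound M ≤ 6; given |C| = 4 ≤ bound (satisfied).

Check applicability: 2d = 46, n = 40.
2d − n = 6 > 0, so Plotkin applies.
Compute d/(2d−n) = 23/6 ≈ 3.8333.
⌊d/(2d−n)⌋ = 3.
Plotkin bound: M ≤ 2·3 = 6.
Given |C| = 4, check: satisfied.
This |C| is below the Plotkin bound.


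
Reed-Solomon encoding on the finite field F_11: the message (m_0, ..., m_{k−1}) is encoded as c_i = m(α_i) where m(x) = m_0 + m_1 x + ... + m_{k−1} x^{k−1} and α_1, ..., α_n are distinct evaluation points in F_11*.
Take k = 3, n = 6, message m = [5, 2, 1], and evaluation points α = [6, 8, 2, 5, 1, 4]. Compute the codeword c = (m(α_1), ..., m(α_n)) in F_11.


c = [9, 8, 2, 7, 8, 7]

Message polynomial: m(x) = 5 + 2·x + 1·x^2 (mod 11).
For each evaluation point α_i, compute m(α_i) mod 11:
  α_1 = 6: Horner steps 1 → 8 → 9, so m(6) = 9.
  α_2 = 8: Horner steps 1 → 10 → 8, so m(8) = 8.
  α_3 = 2: Horner steps 1 → 4 → 2, so m(2) = 2.
  α_4 = 5: Horner steps 1 → 7 → 7, so m(5) = 7.
  α_5 = 1: Horner steps 1 → 3 → 8, so m(1) = 8.
  α_6 = 4: Horner steps 1 → 6 → 7, so m(4) = 7.
Codeword c = [9, 8, 2, 7, 8, 7] ∈ F_11^6.


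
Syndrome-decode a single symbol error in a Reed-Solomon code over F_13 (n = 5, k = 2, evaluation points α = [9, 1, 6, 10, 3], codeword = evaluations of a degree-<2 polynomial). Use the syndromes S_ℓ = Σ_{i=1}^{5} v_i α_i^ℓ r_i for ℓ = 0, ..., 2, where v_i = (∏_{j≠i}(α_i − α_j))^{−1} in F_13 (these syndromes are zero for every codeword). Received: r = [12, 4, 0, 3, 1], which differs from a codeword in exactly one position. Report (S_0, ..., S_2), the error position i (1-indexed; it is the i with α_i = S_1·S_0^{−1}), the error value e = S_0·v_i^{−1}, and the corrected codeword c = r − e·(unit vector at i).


S = (10, 10, 10), error at position 2, error magnitude e = 11, c = [12, 6, 0, 3, 1].

Step 1: column multipliers v_i = (∏_{j≠i}(α_i − α_j))^{−1} mod 13.
  i = 1 (α = 9): (9−1)(9−6)(9−10)(9−3) = 8·3·(−1)·6 = −144 ≡ 12, so v_1 = 12^{−1} = 12 (mod 13).
  i = 2 (α = 1): (1−9)(1−6)(1−10)(1−3) = (−8)·(−5)·(−9)·(−2) = 720 ≡ 5, so v_2 = 5^{−1} = 8 (mod 13).
  i = 3 (α = 6): (6−9)(6−1)(6−10)(6−3) = (−3)·5·(−4)·3 = 180 ≡ 11, so v_3 = 11^{−1} = 6 (mod 13).
  i = 4 (α = 10): (10−9)(10−1)(10−6)(10−3) = 1·9·4·7 = 252 ≡ 5, so v_4 = 5^{−1} = 8 (mod 13).
  i = 5 (α = 3): (3−9)(3−1)(3−6)(3−10) = (−6)·2·(−3)·(−7) = −252 ≡ 8, so v_5 = 8^{−1} = 5 (mod 13).
  v = [12, 8, 6, 8, 5].
Step 2: syndromes of r = [12, 4, 0, 3, 1] (all sums mod 13).
  S_0 = Σ v_i r_i = 12·12 + 8·4 + 6·0 + 8·3 + 5·1 = 205 ≡ 10.
  S_1 = Σ v_i α_i r_i = 12·9·12 + 8·1·4 + 6·6·0 + 8·10·3 + 5·3·1 = 1583 ≡ 10.
  α_i^2 mod 13 = [3, 1, 10, 9, 9].
  S_2 = Σ v_i α_i^2 r_i = 12·3·12 + 8·1·4 + 6·10·0 + 8·9·3 + 5·9·1 = 725 ≡ 10.
  S = (10, 10, 10) ≠ 0, so r is not a codeword (an error is present).
Step 3: locate the error. For a single error e at position i, S_ℓ = v_i·e·α_i^ℓ, so α_err = S_1/S_0.
  S_0^{−1} = 10^{−1} = 4 (mod 13), so α_err = 10·4 = 40 ≡ 1 = α_2. Error position i = 2.
  Consistency check: S_2/S_1 = 10·4 = 40 ≡ 1 = α_err ✓ (single-error assumption holds).
Step 4: error magnitude e = S_0/v_2 = S_0·∏_{j≠2}(α_2 − α_j) = 10·5 = 50 ≡ 11 (mod 13).
Step 5: correct position 2: c_2 = r_2 − e = 4 − 11 ≡ 6 (mod 13). Hence c = [12, 6, 0, 3, 1].
  Check: interpolating c through the α_i gives m(x) = 2 + 4·x (degree < 2) with m(α_i) = c_i for every i, so c is indeed a codeword.


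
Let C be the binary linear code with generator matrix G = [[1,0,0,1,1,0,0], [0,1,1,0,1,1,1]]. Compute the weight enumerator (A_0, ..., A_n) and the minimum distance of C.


Weight distribution: A_0 = 1, A_3 = 1, A_5 = 1, A_6 = 1. Minimum distance d = 3.

Enumerate all 2^2 = 4 messages m ∈ F_2^2.
For each, compute codeword c = mG in F_2^7, then tally its weight.
  m = 00 → c = 0000000, weight = 0.
  m = 10 → c = 1001100, weight = 3.
  m = 01 → c = 0110111, weight = 5.
  m = 11 → c = 1111011, weight = 6.
Tally weights:
  weight 0: 1 codewords.
  weight 3: 1 codewords.
  weight 5: 1 codewords.
  weight 6: 1 codewords.
Minimum distance d = smallest w > 0 with A_w > 0 = 3.
Sanity: Σ A_w = 4 = 2^2 = 4 ✓.


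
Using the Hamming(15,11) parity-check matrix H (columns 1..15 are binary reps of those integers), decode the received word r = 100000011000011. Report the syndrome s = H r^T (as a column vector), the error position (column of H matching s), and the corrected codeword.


s = (0, 0, 0, 1)^T, error position = 1, corrected codeword c = 000000011000011

Compute s = H r^T mod 2 one row at a time:
  s_1 = 1 + 1 + 0 + 0 + 0 + 0 + 1 + 1 = 4 ≡ 0 (mod 2).
  s_2 = 0 + 0 + 0 + 0 + 0 + 0 + 1 + 1 = 2 ≡ 0 (mod 2).
  s_3 = 0 + 0 + 0 + 0 + 0 + 0 + 1 + 1 = 2 ≡ 0 (mod 2).
  s_4 = 1 + 0 + 0 + 0 + 1 + 0 + 0 + 1 = 3 ≡ 1 (mod 2).
s = (0, 0, 0, 1)^T — this equals column 1 of H (binary 0001), so error is at position 1.
Correct: flip bit 1 of r = 100000011000011 to get c = 000000011000011.


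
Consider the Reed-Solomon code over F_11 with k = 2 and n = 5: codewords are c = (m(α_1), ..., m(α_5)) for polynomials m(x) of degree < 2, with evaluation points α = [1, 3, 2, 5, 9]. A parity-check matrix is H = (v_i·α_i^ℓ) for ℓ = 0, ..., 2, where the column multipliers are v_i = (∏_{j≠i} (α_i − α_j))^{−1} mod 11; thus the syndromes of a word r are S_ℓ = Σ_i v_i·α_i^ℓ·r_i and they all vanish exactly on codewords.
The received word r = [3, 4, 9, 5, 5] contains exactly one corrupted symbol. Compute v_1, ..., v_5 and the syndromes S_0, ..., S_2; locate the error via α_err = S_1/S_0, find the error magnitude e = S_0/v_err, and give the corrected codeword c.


S = (10, 2, 7), error at position 5, error magnitude e = 9, c = [3, 4, 9, 5, 7].

Step 1: column multipliers v_i = (∏_{j≠i}(α_i − α_j))^{−1} mod 11.
  i = 1 (α = 1): (1−3)(1−2)(1−5)(1−9) = (−2)·(−1)·(−4)·(−8) = 64 ≡ 9, so v_1 = 9^{−1} = 5 (mod 11).
  i = 2 (α = 3): (3−1)(3−2)(3−5)(3−9) = 2·1·(−2)·(−6) = 24 ≡ 2, so v_2 = 2^{−1} = 6 (mod 11).
  i = 3 (α = 2): (2−1)(2−3)(2−5)(2−9) = 1·(−1)·(−3)·(−7) = −21 ≡ 1, so v_3 = 1^{−1} = 1 (mod 11).
  i = 4 (α = 5): (5−1)(5−3)(5−2)(5−9) = 4·2·3·(−4) = −96 ≡ 3, so v_4 = 3^{−1} = 4 (mod 11).
  i = 5 (α = 9): (9−1)(9−3)(9−2)(9−5) = 8·6·7·4 = 1344 ≡ 2, so v_5 = 2^{−1} = 6 (mod 11).
  v = [5, 6, 1, 4, 6].
Step 2: syndromes of r = [3, 4, 9, 5, 5] (all sums mod 11).
  S_0 = Σ v_i r_i = 5·3 + 6·4 + 1·9 + 4·5 + 6·5 = 98 ≡ 10.
  S_1 = Σ v_i α_i r_i = 5·1·3 + 6·3·4 + 1·2·9 + 4·5·5 + 6·9·5 = 475 ≡ 2.
  α_i^2 mod 11 = [1, 9, 4, 3, 4].
  S_2 = Σ v_i α_i^2 r_i = 5·1·3 + 6·9·4 + 1·4·9 + 4·3·5 + 6·4·5 = 447 ≡ 7.
  S = (10, 2, 7) ≠ 0, so r is not a codeword (an error is present).
Step 3: locate the error. For a single error e at position i, S_ℓ = v_i·e·α_i^ℓ, so α_err = S_1/S_0.
  S_0^{−1} = 10^{−1} = 10 (mod 11), so α_err = 2·10 = 20 ≡ 9 = α_5. Error position i = 5.
  Consistency check: S_2/S_1 = 7·6 = 42 ≡ 9 = α_err ✓ (single-error assumption holds).
Step 4: error magnitude e = S_0/v_5 = S_0·∏_{j≠5}(α_5 − α_j) = 10·2 = 20 ≡ 9 (mod 11).
Step 5: correct position 5: c_5 = r_5 − e = 5 − 9 ≡ 7 (mod 11). Hence c = [3, 4, 9, 5, 7].
  Check: interpolating c through the α_i gives m(x) = 8 + 6·x (degree < 2) with m(α_i) = c_i for every i, so c is indeed a codeword.


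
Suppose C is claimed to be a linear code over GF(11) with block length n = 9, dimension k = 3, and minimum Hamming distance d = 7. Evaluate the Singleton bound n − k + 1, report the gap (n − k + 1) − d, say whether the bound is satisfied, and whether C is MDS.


Singleton RHS = n − k + 1 = 7, slack = 0, bound satisfied, MDS.

Singleton bound: d ≤ n − k + 1.
Here n = 9, k = 3, so n − k + 1 = 7.
Given d = 7, check d ≤ 7: YES.
Slack = (n − k + 1) − d = 0.
The code is MDS (slack = 0).
Description: the claimed parameters are [9, 3, 7]_11; such a code would be MDS (meets Singleton bound).


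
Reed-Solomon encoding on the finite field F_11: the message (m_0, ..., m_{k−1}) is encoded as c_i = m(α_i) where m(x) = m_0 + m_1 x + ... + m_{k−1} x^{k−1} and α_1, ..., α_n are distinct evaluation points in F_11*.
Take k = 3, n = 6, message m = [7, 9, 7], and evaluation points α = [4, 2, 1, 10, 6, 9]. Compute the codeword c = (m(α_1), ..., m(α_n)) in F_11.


c = [1, 9, 1, 5, 5, 6]

Message polynomial: m(x) = 7 + 9·x + 7·x^2 (mod 11).
For each evaluation point α_i, compute m(α_i) mod 11:
  α_1 = 4: Horner steps 7 → 4 → 1, so m(4) = 1.
  α_2 = 2: Horner steps 7 → 1 → 9, so m(2) = 9.
  α_3 = 1: Horner steps 7 → 5 → 1, so m(1) = 1.
  α_4 = 10: Horner steps 7 → 2 → 5, so m(10) = 5.
  α_5 = 6: Horner steps 7 → 7 → 5, so m(6) = 5.
  α_6 = 9: Horner steps 7 → 6 → 6, so m(9) = 6.
Codeword c = [1, 9, 1, 5, 5, 6] ∈ F_11^6.


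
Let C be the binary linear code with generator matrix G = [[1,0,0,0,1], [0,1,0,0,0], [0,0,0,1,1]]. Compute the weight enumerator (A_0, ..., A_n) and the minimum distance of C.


Weight distribution: A_0 = 1, A_1 = 1, A_2 = 3, A_3 = 3. Minimum distance d = 1.

Enumerate all 2^3 = 8 messages m ∈ F_2^3.
For each, compute codeword c = mG in F_2^5, then tally its weight.
  m = 000 → c = 00000, weight = 0.
  m = 100 → c = 10001, weight = 2.
  m = 010 → c = 01000, weight = 1.
  m = 110 → c = 11001, weight = 3.
  m = 001 → c = 00011, weight = 2.
  m = 101 → c = 10010, weight = 2.
  m = 011 → c = 01011, weight = 3.
  m = 111 → c = 11010, weight = 3.
Tally weights:
  weight 0: 1 codewords.
  weight 1: 1 codewords.
  weight 2: 3 codewords.
  weight 3: 3 codewords.
Minimum distance d = smallest w > 0 with A_w > 0 = 1.
Sanity: Σ A_w = 8 = 2^3 = 8 ✓.


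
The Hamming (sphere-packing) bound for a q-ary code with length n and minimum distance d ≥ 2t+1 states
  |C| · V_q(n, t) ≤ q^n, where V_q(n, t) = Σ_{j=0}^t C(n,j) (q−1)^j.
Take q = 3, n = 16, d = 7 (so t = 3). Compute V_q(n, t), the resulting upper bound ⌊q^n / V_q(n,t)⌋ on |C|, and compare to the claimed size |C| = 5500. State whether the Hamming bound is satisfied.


V_q(n, t) = 4993, q^n = 43046721, Hamming bound = 8621, |C| = 5500 ≤ bound (satisfied).

Step 1: Compute V_q(n, t) = Σ_{j=0}^3 C(n, j) (q−1)^j.
  j = 0: C(16,0)·(2)^0 = 1·1 = 1.
  j = 1: C(16,1)·(2)^1 = 16·2 = 32.
  j = 2: C(16,2)·(2)^2 = 120·4 = 480.
  j = 3: C(16,3)·(2)^3 = 560·8 = 4480.
  V_q(n, t) = 1 + 32 + 480 + 4480 = 4993.
Step 2: q^n = 3^16 = 43046721.
Step 3: Hamming bound ⌊q^n / V_q(n,t)⌋ = ⌊43046721/4993⌋ = 8621.
Step 4: Compare |C| = 5500 to 8621: satisfied.
The claimed |C| lies below the Hamming bound.


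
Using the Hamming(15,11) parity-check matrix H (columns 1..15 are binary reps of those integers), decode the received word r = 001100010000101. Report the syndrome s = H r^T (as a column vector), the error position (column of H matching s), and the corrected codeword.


s = (1, 1, 0, 1)^T, error position = 13, corrected codeword c = 001100010000001

Compute s = H r^T mod 2 one row at a time:
  s_1 = 1 + 0 + 0 + 0 + 0 + 1 + 0 + 1 = 3 ≡ 1 (mod 2).
  s_2 = 1 + 0 + 0 + 0 + 0 + 1 + 0 + 1 = 3 ≡ 1 (mod 2).
  s_3 = 0 + 1 + 0 + 0 + 0 + 0 + 0 + 1 = 2 ≡ 0 (mod 2).
  s_4 = 0 + 1 + 0 + 0 + 0 + 0 + 1 + 1 = 3 ≡ 1 (mod 2).
s = (1, 1, 0, 1)^T — this equals column 13 of H (binary 1101), so error is at position 13.
Correct: flip bit 13 of r = 001100010000101 to get c = 001100010000001.


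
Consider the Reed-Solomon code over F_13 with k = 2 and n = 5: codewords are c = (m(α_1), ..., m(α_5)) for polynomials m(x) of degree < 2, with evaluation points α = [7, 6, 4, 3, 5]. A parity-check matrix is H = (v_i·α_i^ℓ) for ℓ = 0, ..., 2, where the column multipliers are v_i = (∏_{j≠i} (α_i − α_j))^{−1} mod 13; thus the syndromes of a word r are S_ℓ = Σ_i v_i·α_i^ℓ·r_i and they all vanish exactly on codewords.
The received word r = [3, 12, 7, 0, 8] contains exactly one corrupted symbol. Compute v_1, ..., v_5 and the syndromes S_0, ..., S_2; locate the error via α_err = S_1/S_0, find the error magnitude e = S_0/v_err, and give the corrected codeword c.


S = (6, 11, 5), error at position 3, error magnitude e = 3, c = [3, 12, 4, 0, 8].

Step 1: column multipliers v_i = (∏_{j≠i}(α_i − α_j))^{−1} mod 13.
  i = 1 (α = 7): (7−6)(7−4)(7−3)(7−5) = 1·3·4·2 = 24 ≡ 11, so v_1 = 11^{−1} = 6 (mod 13).
  i = 2 (α = 6): (6−7)(6−4)(6−3)(6−5) = (−1)·2·3·1 = −6 ≡ 7, so v_2 = 7^{−1} = 2 (mod 13).
  i = 3 (α = 4): (4−7)(4−6)(4−3)(4−5) = (−3)·(−2)·1·(−1) = −6 ≡ 7, so v_3 = 7^{−1} = 2 (mod 13).
  i = 4 (α = 3): (3−7)(3−6)(3−4)(3−5) = (−4)·(−3)·(−1)·(−2) = 24 ≡ 11, so v_4 = 11^{−1} = 6 (mod 13).
  i = 5 (α = 5): (5−7)(5−6)(5−4)(5−3) = (−2)·(−1)·1·2 = 4 ≡ 4, so v_5 = 4^{−1} = 10 (mod 13).
  v = [6, 2, 2, 6, 10].
Step 2: syndromes of r = [3, 12, 7, 0, 8] (all sums mod 13).
  S_0 = Σ v_i r_i = 6·3 + 2·12 + 2·7 + 6·0 + 10·8 = 136 ≡ 6.
  S_1 = Σ v_i α_i r_i = 6·7·3 + 2·6·12 + 2·4·7 + 6·3·0 + 10·5·8 = 726 ≡ 11.
  α_i^2 mod 13 = [10, 10, 3, 9, 12].
  S_2 = Σ v_i α_i^2 r_i = 6·10·3 + 2·10·12 + 2·3·7 + 6·9·0 + 10·12·8 = 1422 ≡ 5.
  S = (6, 11, 5) ≠ 0, so r is not a codeword (an error is present).
Step 3: locate the error. For a single error e at position i, S_ℓ = v_i·e·α_i^ℓ, so α_err = S_1/S_0.
  S_0^{−1} = 6^{−1} = 11 (mod 13), so α_err = 11·11 = 121 ≡ 4 = α_3. Error position i = 3.
  Consistency check: S_2/S_1 = 5·6 = 30 ≡ 4 = α_err ✓ (single-error assumption holds).
Step 4: error magnitude e = S_0/v_3 = S_0·∏_{j≠3}(α_3 − α_j) = 6·7 = 42 ≡ 3 (mod 13).
Step 5: correct position 3: c_3 = r_3 − e = 7 − 3 ≡ 4 (mod 13). Hence c = [3, 12, 4, 0, 8].
  Check: interpolating c through the α_i gives m(x) = 1 + 4·x (degree < 2) with m(α_i) = c_i for every i, so c is indeed a codeword.


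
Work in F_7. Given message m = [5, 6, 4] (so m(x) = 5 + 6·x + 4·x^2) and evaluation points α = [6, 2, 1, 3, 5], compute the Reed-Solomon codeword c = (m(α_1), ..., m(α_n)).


c = [3, 5, 1, 3, 2]

Message polynomial: m(x) = 5 + 6·x + 4·x^2 (mod 7).
For each evaluation point α_i, compute m(α_i) mod 7:
  α_1 = 6: Horner steps 4 → 2 → 3, so m(6) = 3.
  α_2 = 2: Horner steps 4 → 0 → 5, so m(2) = 5.
  α_3 = 1: Horner steps 4 → 3 → 1, so m(1) = 1.
  α_4 = 3: Horner steps 4 → 4 → 3, so m(3) = 3.
  α_5 = 5: Horner steps 4 → 5 → 2, so m(5) = 2.
Codeword c = [3, 5, 1, 3, 2] ∈ F_7^5.


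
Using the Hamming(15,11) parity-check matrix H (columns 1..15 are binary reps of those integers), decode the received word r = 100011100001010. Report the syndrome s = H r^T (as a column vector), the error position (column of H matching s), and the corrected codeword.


s = (0, 1, 1, 1)^T, error position = 7, corrected codeword c = 100011000001010

Compute s = H r^T mod 2 one row at a time:
  s_1 = 0 + 0 + 0 + 0 + 1 + 0 + 1 + 0 = 2 ≡ 0 (mod 2).
  s_2 = 0 + 1 + 1 + 1 + 1 + 0 + 1 + 0 = 5 ≡ 1 (mod 2).
  s_3 = 0 + 0 + 1 + 1 + 0 + 0 + 1 + 0 = 3 ≡ 1 (mod 2).
  s_4 = 1 + 0 + 1 + 1 + 0 + 0 + 0 + 0 = 3 ≡ 1 (mod 2).
s = (0, 1, 1, 1)^T — this equals column 7 of H (binary 0111), so error is at position 7.
Correct: flip bit 7 of r = 100011100001010 to get c = 100011000001010.


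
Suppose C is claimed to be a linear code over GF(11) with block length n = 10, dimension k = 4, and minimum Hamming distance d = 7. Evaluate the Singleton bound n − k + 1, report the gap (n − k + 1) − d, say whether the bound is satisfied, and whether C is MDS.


Singleton RHS = n − k + 1 = 7, slack = 0, bound satisfied, MDS.

Singleton bound: d ≤ n − k + 1.
Here n = 10, k = 4, so n − k + 1 = 7.
Given d = 7, check d ≤ 7: YES.
Slack = (n − k + 1) − d = 0.
The code is MDS (slack = 0).
Description: the claimed parameters are [10, 4, 7]_11; such a code would be MDS (meets Singleton bound).


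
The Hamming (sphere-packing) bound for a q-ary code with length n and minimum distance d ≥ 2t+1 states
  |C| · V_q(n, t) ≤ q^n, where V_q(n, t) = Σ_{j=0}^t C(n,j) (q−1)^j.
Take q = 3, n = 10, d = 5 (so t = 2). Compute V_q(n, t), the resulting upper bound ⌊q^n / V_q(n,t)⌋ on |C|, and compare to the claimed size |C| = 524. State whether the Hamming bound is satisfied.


V_q(n, t) = 201, q^n = 59049, Hamming bound = 293, |C| = 524 > bound (violated).

Step 1: Compute V_q(n, t) = Σ_{j=0}^2 C(n, j) (q−1)^j.
  j = 0: C(10,0)·(2)^0 = 1·1 = 1.
  j = 1: C(10,1)·(2)^1 = 10·2 = 20.
  j = 2: C(10,2)·(2)^2 = 45·4 = 180.
  V_q(n, t) = 1 + 20 + 180 = 201.
Step 2: q^n = 3^10 = 59049.
Step 3: Hamming bound ⌊q^n / V_q(n,t)⌋ = ⌊59049/201⌋ = 293.
Step 4: Compare |C| = 524 to 293: violated.
The claimed |C| lies above the Hamming bound, so no 3-ary code of length 10 with d ≥ 5 can have 524 codewords.


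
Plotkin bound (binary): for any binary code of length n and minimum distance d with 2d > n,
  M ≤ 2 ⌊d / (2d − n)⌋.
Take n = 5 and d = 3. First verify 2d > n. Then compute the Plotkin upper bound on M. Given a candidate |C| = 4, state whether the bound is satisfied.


Plotkin bound M ≤ 6; given |C| = 4 ≤ bound (satisfied).

Check applicability: 2d = 6, n = 5.
2d − n = 1 > 0, so Plotkin applies.
Compute d/(2d−n) = 3/1 ≈ 3.0000.
⌊d/(2d−n)⌋ = 3.
Plotkin bound: M ≤ 2·3 = 6.
Given |C| = 4, check: satisfied.
This |C| is below the Plotkin bound.


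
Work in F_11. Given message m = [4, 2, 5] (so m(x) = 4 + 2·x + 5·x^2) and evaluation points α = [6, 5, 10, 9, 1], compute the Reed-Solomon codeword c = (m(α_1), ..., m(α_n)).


c = [9, 7, 7, 9, 0]

Message polynomial: m(x) = 4 + 2·x + 5·x^2 (mod 11).
For each evaluation point α_i, compute m(α_i) mod 11:
  α_1 = 6: Horner steps 5 → 10 → 9, so m(6) = 9.
  α_2 = 5: Horner steps 5 → 5 → 7, so m(5) = 7.
  α_3 = 10: Horner steps 5 → 8 → 7, so m(10) = 7.
  α_4 = 9: Horner steps 5 → 3 → 9, so m(9) = 9.
  α_5 = 1: Horner steps 5 → 7 → 0, so m(1) = 0.
Codeword c = [9, 7, 7, 9, 0] ∈ F_11^5.


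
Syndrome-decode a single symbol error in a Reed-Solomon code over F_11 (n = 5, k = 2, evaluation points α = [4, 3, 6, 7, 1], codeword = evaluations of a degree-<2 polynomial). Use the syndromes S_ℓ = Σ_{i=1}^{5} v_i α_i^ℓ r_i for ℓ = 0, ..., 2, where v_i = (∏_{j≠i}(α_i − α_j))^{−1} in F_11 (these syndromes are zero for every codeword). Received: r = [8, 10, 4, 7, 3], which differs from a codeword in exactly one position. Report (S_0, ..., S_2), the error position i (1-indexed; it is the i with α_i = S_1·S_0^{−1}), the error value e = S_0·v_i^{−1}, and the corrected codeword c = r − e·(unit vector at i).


S = (10, 4, 6), error at position 4, error magnitude e = 5, c = [8, 10, 4, 2, 3].

Step 1: column multipliers v_i = (∏_{j≠i}(α_i − α_j))^{−1} mod 11.
  i = 1 (α = 4): (4−3)(4−6)(4−7)(4−1) = 1·(−2)·(−3)·3 = 18 ≡ 7, so v_1 = 7^{−1} = 8 (mod 11).
  i = 2 (α = 3): (3−4)(3−6)(3−7)(3−1) = (−1)·(−3)·(−4)·2 = −24 ≡ 9, so v_2 = 9^{−1} = 5 (mod 11).
  i = 3 (α = 6): (6−4)(6−3)(6−7)(6−1) = 2·3·(−1)·5 = −30 ≡ 3, so v_3 = 3^{−1} = 4 (mod 11).
  i = 4 (α = 7): (7−4)(7−3)(7−6)(7−1) = 3·4·1·6 = 72 ≡ 6, so v_4 = 6^{−1} = 2 (mod 11).
  i = 5 (α = 1): (1−4)(1−3)(1−6)(1−7) = (−3)·(−2)·(−5)·(−6) = 180 ≡ 4, so v_5 = 4^{−1} = 3 (mod 11).
  v = [8, 5, 4, 2, 3].
Step 2: syndromes of r = [8, 10, 4, 7, 3] (all sums mod 11).
  S_0 = Σ v_i r_i = 8·8 + 5·10 + 4·4 + 2·7 + 3·3 = 153 ≡ 10.
  S_1 = Σ v_i α_i r_i = 8·4·8 + 5·3·10 + 4·6·4 + 2·7·7 + 3·1·3 = 609 ≡ 4.
  α_i^2 mod 11 = [5, 9, 3, 5, 1].
  S_2 = Σ v_i α_i^2 r_i = 8·5·8 + 5·9·10 + 4·3·4 + 2·5·7 + 3·1·3 = 897 ≡ 6.
  S = (10, 4, 6) ≠ 0, so r is not a codeword (an error is present).
Step 3: locate the error. For a single error e at position i, S_ℓ = v_i·e·α_i^ℓ, so α_err = S_1/S_0.
  S_0^{−1} = 10^{−1} = 10 (mod 11), so α_err = 4·10 = 40 ≡ 7 = α_4. Error position i = 4.
  Consistency check: S_2/S_1 = 6·3 = 18 ≡ 7 = α_err ✓ (single-error assumption holds).
Step 4: error magnitude e = S_0/v_4 = S_0·∏_{j≠4}(α_4 − α_j) = 10·6 = 60 ≡ 5 (mod 11).
Step 5: correct position 4: c_4 = r_4 − e = 7 − 5 ≡ 2 (mod 11). Hence c = [8, 10, 4, 2, 3].
  Check: interpolating c through the α_i gives m(x) = 5 + 9·x (degree < 2) with m(α_i) = c_i for every i, so c is indeed a codeword.


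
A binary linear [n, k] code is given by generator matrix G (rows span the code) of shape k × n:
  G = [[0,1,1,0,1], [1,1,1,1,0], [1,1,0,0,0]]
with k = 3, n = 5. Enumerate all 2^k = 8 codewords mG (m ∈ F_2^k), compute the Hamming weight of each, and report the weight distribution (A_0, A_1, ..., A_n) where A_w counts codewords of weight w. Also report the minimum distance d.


Weight distribution: A_0 = 1, A_2 = 2, A_3 = 4, A_4 = 1. Minimum distance d = 2.

Enumerate all 2^3 = 8 messages m ∈ F_2^3.
For each, compute codeword c = mG in F_2^5, then tally its weight.
  m = 000 → c = 00000, weight = 0.
  m = 100 → c = 01101, weight = 3.
  m = 010 → c = 11110, weight = 4.
  m = 110 → c = 10011, weight = 3.
  m = 001 → c = 11000, weight = 2.
  m = 101 → c = 10101, weight = 3.
  m = 011 → c = 00110, weight = 2.
  m = 111 → c = 01011, weight = 3.
Tally weights:
  weight 0: 1 codewords.
  weight 2: 2 codewords.
  weight 3: 4 codewords.
  weight 4: 1 codewords.
Minimum distance d = smallest w > 0 with A_w > 0 = 2.
Sanity: Σ A_w = 8 = 2^3 = 8 ✓.


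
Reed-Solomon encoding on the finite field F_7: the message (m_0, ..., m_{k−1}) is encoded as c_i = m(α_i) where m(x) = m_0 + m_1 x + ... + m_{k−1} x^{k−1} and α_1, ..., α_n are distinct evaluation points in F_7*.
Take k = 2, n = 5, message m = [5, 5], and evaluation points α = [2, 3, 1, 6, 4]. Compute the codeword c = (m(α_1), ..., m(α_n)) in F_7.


c = [1, 6, 3, 0, 4]

Message polynomial: m(x) = 5 + 5·x (mod 7).
For each evaluation point α_i, compute m(α_i) mod 7:
  α_1 = 2: Horner steps 5 → 1, so m(2) = 1.
  α_2 = 3: Horner steps 5 → 6, so m(3) = 6.
  α_3 = 1: Horner steps 5 → 3, so m(1) = 3.
  α_4 = 6: Horner steps 5 → 0, so m(6) = 0.
  α_5 = 4: Horner steps 5 → 4, so m(4) = 4.
Codeword c = [1, 6, 3, 0, 4] ∈ F_7^5.


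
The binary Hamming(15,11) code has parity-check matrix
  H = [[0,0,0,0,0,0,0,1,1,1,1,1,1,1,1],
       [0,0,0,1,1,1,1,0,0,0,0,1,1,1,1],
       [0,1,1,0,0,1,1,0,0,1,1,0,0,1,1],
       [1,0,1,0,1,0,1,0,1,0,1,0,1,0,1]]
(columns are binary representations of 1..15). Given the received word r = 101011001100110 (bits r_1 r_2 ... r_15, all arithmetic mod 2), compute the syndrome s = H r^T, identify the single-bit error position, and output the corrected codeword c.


s = (0, 0, 0, 1)^T, error position = 1, corrected codeword c = 001011001100110

Compute s = H r^T mod 2 one row at a time:
  s_1 = 0 + 1 + 1 + 0 + 0 + 1 + 1 + 0 = 4 ≡ 0 (mod 2).
  s_2 = 0 + 1 + 1 + 0 + 0 + 1 + 1 + 0 = 4 ≡ 0 (mod 2).
  s_3 = 0 + 1 + 1 + 0 + 1 + 0 + 1 + 0 = 4 ≡ 0 (mod 2).
  s_4 = 1 + 1 + 1 + 0 + 1 + 0 + 1 + 0 = 5 ≡ 1 (mod 2).
s = (0, 0, 0, 1)^T — this equals column 1 of H (binary 0001), so error is at position 1.
Correct: flip bit 1 of r = 101011001100110 to get c = 001011001100110.


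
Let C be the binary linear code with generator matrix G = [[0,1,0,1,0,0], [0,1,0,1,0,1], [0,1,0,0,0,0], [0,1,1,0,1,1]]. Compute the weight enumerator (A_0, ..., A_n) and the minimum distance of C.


Weight distribution: A_0 = 1, A_1 = 3, A_2 = 4, A_3 = 4, A_4 = 3, A_5 = 1. Minimum distance d = 1.

Enumerate all 2^4 = 16 messages m ∈ F_2^4.
For each, compute codeword c = mG in F_2^6, then tally its weight.
  m = 0000 → c = 000000, weight = 0.
  m = 1000 → c = 010100, weight = 2.
  m = 0100 → c = 010101, weight = 3.
  m = 1100 → c = 000001, weight = 1.
  m = 0010 → c = 010000, weight = 1.
  m = 1010 → c = 000100, weight = 1.
  m = 0110 → c = 000101, weight = 2.
  m = 1110 → c = 010001, weight = 2.
  m = 0001 → c = 011011, weight = 4.
  m = 1001 → c = 001111, weight = 4.
  m = 0101 → c = 001110, weight = 3.
  m = 1101 → c = 011010, weight = 3.
  m = 0011 → c = 001011, weight = 3.
  m = 1011 → c = 011111, weight = 5.
  m = 0111 → c = 011110, weight = 4.
  m = 1111 → c = 001010, weight = 2.
Tally weights:
  weight 0: 1 codewords.
  weight 1: 3 codewords.
  weight 2: 4 codewords.
  weight 3: 4 codewords.
  weight 4: 3 codewords.
  weight 5: 1 codewords.
Minimum distance d = smallest w > 0 with A_w > 0 = 1.
Sanity: Σ A_w = 16 = 2^4 = 16 ✓.


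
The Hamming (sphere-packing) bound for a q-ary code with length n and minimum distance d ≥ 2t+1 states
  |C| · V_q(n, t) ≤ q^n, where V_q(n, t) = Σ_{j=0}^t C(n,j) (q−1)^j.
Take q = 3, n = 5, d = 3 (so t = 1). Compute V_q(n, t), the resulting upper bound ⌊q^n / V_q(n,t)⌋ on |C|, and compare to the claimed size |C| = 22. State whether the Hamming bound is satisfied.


V_q(n, t) = 11, q^n = 243, Hamming bound = 22, |C| = 22 ≤ bound (satisfied).

Step 1: Compute V_q(n, t) = Σ_{j=0}^1 C(n, j) (q−1)^j.
  j = 0: C(5,0)·(2)^0 = 1·1 = 1.
  j = 1: C(5,1)·(2)^1 = 5·2 = 10.
  V_q(n, t) = 1 + 10 = 11.
Step 2: q^n = 3^5 = 243.
Step 3: Hamming bound ⌊q^n / V_q(n,t)⌋ = ⌊243/11⌋ = 22.
Step 4: Compare |C| = 22 to 22: satisfied.
The claimed |C| lies at the Hamming bound (tight).


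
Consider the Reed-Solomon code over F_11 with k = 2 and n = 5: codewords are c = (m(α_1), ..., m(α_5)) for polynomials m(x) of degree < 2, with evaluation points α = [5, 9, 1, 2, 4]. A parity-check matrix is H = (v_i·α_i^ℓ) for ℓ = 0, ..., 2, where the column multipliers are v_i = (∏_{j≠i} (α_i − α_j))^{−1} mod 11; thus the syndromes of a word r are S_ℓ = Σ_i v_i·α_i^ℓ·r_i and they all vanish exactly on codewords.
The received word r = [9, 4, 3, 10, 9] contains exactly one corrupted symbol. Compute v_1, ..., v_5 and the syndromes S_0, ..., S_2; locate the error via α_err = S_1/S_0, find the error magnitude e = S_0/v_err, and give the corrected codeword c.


S = (5, 9, 3), error at position 5, error magnitude e = 7, c = [9, 4, 3, 10, 2].

Step 1: column multipliers v_i = (∏_{j≠i}(α_i − α_j))^{−1} mod 11.
  i = 1 (α = 5): (5−9)(5−1)(5−2)(5−4) = (−4)·4·3·1 = −48 ≡ 7, so v_1 = 7^{−1} = 8 (mod 11).
  i = 2 (α = 9): (9−5)(9−1)(9−2)(9−4) = 4·8·7·5 = 1120 ≡ 9, so v_2 = 9^{−1} = 5 (mod 11).
  i = 3 (α = 1): (1−5)(1−9)(1−2)(1−4) = (−4)·(−8)·(−1)·(−3) = 96 ≡ 8, so v_3 = 8^{−1} = 7 (mod 11).
  i = 4 (α = 2): (2−5)(2−9)(2−1)(2−4) = (−3)·(−7)·1·(−2) = −42 ≡ 2, so v_4 = 2^{−1} = 6 (mod 11).
  i = 5 (α = 4): (4−5)(4−9)(4−1)(4−2) = (−1)·(−5)·3·2 = 30 ≡ 8, so v_5 = 8^{−1} = 7 (mod 11).
  v = [8, 5, 7, 6, 7].
Step 2: syndromes of r = [9, 4, 3, 10, 9] (all sums mod 11).
  S_0 = Σ v_i r_i = 8·9 + 5·4 + 7·3 + 6·10 + 7·9 = 236 ≡ 5.
  S_1 = Σ v_i α_i r_i = 8·5·9 + 5·9·4 + 7·1·3 + 6·2·10 + 7·4·9 = 933 ≡ 9.
  α_i^2 mod 11 = [3, 4, 1, 4, 5].
  S_2 = Σ v_i α_i^2 r_i = 8·3·9 + 5·4·4 + 7·1·3 + 6·4·10 + 7·5·9 = 872 ≡ 3.
  S = (5, 9, 3) ≠ 0, so r is not a codeword (an error is present).
Step 3: locate the error. For a single error e at position i, S_ℓ = v_i·e·α_i^ℓ, so α_err = S_1/S_0.
  S_0^{−1} = 5^{−1} = 9 (mod 11), so α_err = 9·9 = 81 ≡ 4 = α_5. Error position i = 5.
  Consistency check: S_2/S_1 = 3·5 = 15 ≡ 4 = α_err ✓ (single-error assumption holds).
Step 4: error magnitude e = S_0/v_5 = S_0·∏_{j≠5}(α_5 − α_j) = 5·8 = 40 ≡ 7 (mod 11).
Step 5: correct position 5: c_5 = r_5 − e = 9 − 7 ≡ 2 (mod 11). Hence c = [9, 4, 3, 10, 2].
  Check: interpolating c through the α_i gives m(x) = 7 + 7·x (degree < 2) with m(α_i) = c_i for every i, so c is indeed a codeword.
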